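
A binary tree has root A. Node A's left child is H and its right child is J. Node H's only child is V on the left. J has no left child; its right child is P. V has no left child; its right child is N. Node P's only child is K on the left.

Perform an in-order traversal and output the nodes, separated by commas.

V, N, H, A, J, K, P

In-order visits the left subtree, then the node, then the right subtree.
At A: go left to H.
  At H: go left to V.
    At V: no left child.
    Visit V.
    At V: go right to N.
      N is a leaf — visit N.
  Visit H.
  At H: no right child.
Visit A.
At A: go right to J.
  At J: no left child.
  Visit J.
  At J: go right to P.
    At P: go left to K.
      K is a leaf — visit K.
    Visit P.
    At P: no right child.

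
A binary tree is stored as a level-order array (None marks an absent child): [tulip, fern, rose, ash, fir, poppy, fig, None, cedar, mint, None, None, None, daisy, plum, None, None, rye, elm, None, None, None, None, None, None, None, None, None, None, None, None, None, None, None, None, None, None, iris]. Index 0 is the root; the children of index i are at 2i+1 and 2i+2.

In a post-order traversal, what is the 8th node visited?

Post-order visits the left subtree, then the right subtree, then the node.
At tulip: go left to fern.
  At fern: go left to ash.
    At ash: no left child.
    At ash: go right to cedar.
      At cedar: go left to rye.
        rye is a leaf — visit rye.
      At cedar: go right to elm.
        At elm: go left to iris.
          iris is a leaf — visit iris.
        At elm: no right child.
        Visit elm.
      Visit cedar.
    Visit ash.
  At fern: go right to fir.
    At fir: go left to mint.
      mint is a leaf — visit mint.
    At fir: no right child.
    Visit fir.
  Visit fern.
At tulip: go right to rose.
  At rose: go left to poppy.
    poppy is a leaf — visit poppy.
  At rose: go right to fig.
    At fig: go left to daisy.
      daisy is a leaf — visit daisy.
    At fig: go right to plum.
      plum is a leaf — visit plum.
    Visit fig.
  Visit rose.
Visit tulip.
Full post-order sequence: rye, iris, elm, cedar, ash, mint, fir, fern, poppy, daisy, plum, fig, rose, tulip.

fern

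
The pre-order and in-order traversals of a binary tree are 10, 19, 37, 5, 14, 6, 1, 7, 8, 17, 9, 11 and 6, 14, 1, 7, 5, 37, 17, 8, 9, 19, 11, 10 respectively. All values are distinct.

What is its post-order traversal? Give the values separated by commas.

6, 7, 1, 14, 5, 17, 9, 8, 37, 11, 19, 10

The first element of pre-order is the root; it splits in-order into left and right subtrees.
Root 10: left subtree has 11 nodes {6, 14, 1, 7, 5, 37, 17, 8, 9, 19, 11}, right has 0 { }.
  Root 19: left subtree has 9 nodes {6, 14, 1, 7, 5, 37, 17, 8, 9}, right has 1 {11}.
    Root 37: left subtree has 5 nodes {6, 14, 1, 7, 5}, right has 3 {17, 8, 9}.
      Root 5: left subtree has 4 nodes {6, 14, 1, 7}, right has 0 { }.
        Root 14: left subtree has 1 node {6}, right has 2 {1, 7}.
          Root 1: left subtree has 0 nodes { }, right has 1 {7}.
      Root 8: left subtree has 1 node {17}, right has 1 {9}.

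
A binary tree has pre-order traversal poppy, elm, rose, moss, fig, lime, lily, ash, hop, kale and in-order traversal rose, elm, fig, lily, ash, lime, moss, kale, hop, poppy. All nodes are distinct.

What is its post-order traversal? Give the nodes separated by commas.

The first element of pre-order is the root; it splits in-order into left and right subtrees.
Root poppy: left subtree has 9 nodes {rose, elm, fig, lily, ash, lime, moss, kale, hop}, right has 0 { }.
  Root elm: left subtree has 1 node {rose}, right has 7 {fig, lily, ash, lime, moss, kale, hop}.
    Root moss: left subtree has 4 nodes {fig, lily, ash, lime}, right has 2 {kale, hop}.
      Root fig: left subtree has 0 nodes { }, right has 3 {lily, ash, lime}.
        Root lime: left subtree has 2 nodes {lily, ash}, right has 0 { }.
          Root lily: left subtree has 0 nodes { }, right has 1 {ash}.
      Root hop: left subtree has 1 node {kale}, right has 0 { }.

rose, ash, lily, lime, fig, kale, hop, moss, elm, poppy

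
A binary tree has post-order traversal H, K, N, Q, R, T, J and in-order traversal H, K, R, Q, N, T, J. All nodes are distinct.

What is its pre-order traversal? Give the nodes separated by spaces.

The last element of post-order is the root; it splits in-order into left and right subtrees.
Root J: left subtree has 6 nodes {H, K, R, Q, N, T}, right has 0 { }.
  Root T: left subtree has 5 nodes {H, K, R, Q, N}, right has 0 { }.
    Root R: left subtree has 2 nodes {H, K}, right has 2 {Q, N}.
      Root K: left subtree has 1 node {H}, right has 0 { }.
      Root Q: left subtree has 0 nodes { }, right has 1 {N}.

J T R K H Q N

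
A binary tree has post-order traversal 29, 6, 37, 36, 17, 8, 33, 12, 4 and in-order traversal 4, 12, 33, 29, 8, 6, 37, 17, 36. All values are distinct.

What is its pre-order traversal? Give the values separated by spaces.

The last element of post-order is the root; it splits in-order into left and right subtrees.
Root 4: left subtree has 0 nodes { }, right has 8 {12, 33, 29, 8, 6, 37, 17, 36}.
  Root 12: left subtree has 0 nodes { }, right has 7 {33, 29, 8, 6, 37, 17, 36}.
    Root 33: left subtree has 0 nodes { }, right has 6 {29, 8, 6, 37, 17, 36}.
      Root 8: left subtree has 1 node {29}, right has 4 {6, 37, 17, 36}.
        Root 17: left subtree has 2 nodes {6, 37}, right has 1 {36}.
          Root 37: left subtree has 1 node {6}, right has 0 { }.

4 12 33 8 29 17 37 6 36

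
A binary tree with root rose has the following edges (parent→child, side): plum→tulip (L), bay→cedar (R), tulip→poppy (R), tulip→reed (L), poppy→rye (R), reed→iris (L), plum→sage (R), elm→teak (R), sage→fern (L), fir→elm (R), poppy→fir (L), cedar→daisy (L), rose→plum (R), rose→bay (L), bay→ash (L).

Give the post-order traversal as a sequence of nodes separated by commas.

Post-order visits the left subtree, then the right subtree, then the node.
At rose: go left to bay.
  At bay: go left to ash.
    ash is a leaf — visit ash.
  At bay: go right to cedar.
    At cedar: go left to daisy.
      daisy is a leaf — visit daisy.
    At cedar: no right child.
    Visit cedar.
  Visit bay.
At rose: go right to plum.
  At plum: go left to tulip.
    At tulip: go left to reed.
      At reed: go left to iris.
        iris is a leaf — visit iris.
      At reed: no right child.
      Visit reed.
    At tulip: go right to poppy.
      At poppy: go left to fir.
        At fir: no left child.
        At fir: go right to elm.
          At elm: no left child.
          At elm: go right to teak.
            teak is a leaf — visit teak.
          Visit elm.
        Visit fir.
      At poppy: go right to rye.
        rye is a leaf — visit rye.
      Visit poppy.
    Visit tulip.
  At plum: go right to sage.
    At sage: go left to fern.
      fern is a leaf — visit fern.
    At sage: no right child.
    Visit sage.
  Visit plum.
Visit rose.

ash, daisy, cedar, bay, iris, reed, teak, elm, fir, rye, poppy, tulip, fern, sage, plum, rose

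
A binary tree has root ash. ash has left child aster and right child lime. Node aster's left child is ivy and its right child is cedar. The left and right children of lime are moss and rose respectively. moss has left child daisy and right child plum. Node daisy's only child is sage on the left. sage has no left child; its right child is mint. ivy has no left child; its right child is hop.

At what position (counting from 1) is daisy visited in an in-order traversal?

8

In-order visits the left subtree, then the node, then the right subtree.
At ash: go left to aster.
  At aster: go left to ivy.
    At ivy: no left child.
    Visit ivy.
    At ivy: go right to hop.
      hop is a leaf — visit hop.
  Visit aster.
  At aster: go right to cedar.
    cedar is a leaf — visit cedar.
Visit ash.
At ash: go right to lime.
  At lime: go left to moss.
    At moss: go left to daisy.
      At daisy: go left to sage.
        At sage: no left child.
        Visit sage.
        At sage: go right to mint.
          mint is a leaf — visit mint.
      Visit daisy.
      At daisy: no right child.
    Visit moss.
    At moss: go right to plum.
      plum is a leaf — visit plum.
  Visit lime.
  At lime: go right to rose.
    rose is a leaf — visit rose.
Full in-order sequence: ivy, hop, aster, cedar, ash, sage, mint, daisy, moss, plum, lime, rose.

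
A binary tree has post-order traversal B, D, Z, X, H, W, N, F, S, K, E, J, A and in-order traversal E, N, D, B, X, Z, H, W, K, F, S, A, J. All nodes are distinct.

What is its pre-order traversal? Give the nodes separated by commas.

The last element of post-order is the root; it splits in-order into left and right subtrees.
Root A: left subtree has 11 nodes {E, N, D, B, X, Z, H, W, K, F, S}, right has 1 {J}.
  Root E: left subtree has 0 nodes { }, right has 10 {N, D, B, X, Z, H, W, K, F, S}.
    Root K: left subtree has 7 nodes {N, D, B, X, Z, H, W}, right has 2 {F, S}.
      Root N: left subtree has 0 nodes { }, right has 6 {D, B, X, Z, H, W}.
        Root W: left subtree has 5 nodes {D, B, X, Z, H}, right has 0 { }.
          Root H: left subtree has 4 nodes {D, B, X, Z}, right has 0 { }.
            Root X: left subtree has 2 nodes {D, B}, right has 1 {Z}.
              Root D: left subtree has 0 nodes { }, right has 1 {B}.
      Root S: left subtree has 1 node {F}, right has 0 { }.

A, E, K, N, W, H, X, D, B, Z, S, F, J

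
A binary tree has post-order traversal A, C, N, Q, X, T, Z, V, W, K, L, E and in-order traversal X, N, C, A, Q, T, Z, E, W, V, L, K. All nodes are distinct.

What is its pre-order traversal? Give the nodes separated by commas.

The last element of post-order is the root; it splits in-order into left and right subtrees.
Root E: left subtree has 7 nodes {X, N, C, A, Q, T, Z}, right has 4 {W, V, L, K}.
  Root Z: left subtree has 6 nodes {X, N, C, A, Q, T}, right has 0 { }.
    Root T: left subtree has 5 nodes {X, N, C, A, Q}, right has 0 { }.
      Root X: left subtree has 0 nodes { }, right has 4 {N, C, A, Q}.
        Root Q: left subtree has 3 nodes {N, C, A}, right has 0 { }.
          Root N: left subtree has 0 nodes { }, right has 2 {C, A}.
            Root C: left subtree has 0 nodes { }, right has 1 {A}.
  Root L: left subtree has 2 nodes {W, V}, right has 1 {K}.
    Root W: left subtree has 0 nodes { }, right has 1 {V}.

E, Z, T, X, Q, N, C, A, L, W, V, K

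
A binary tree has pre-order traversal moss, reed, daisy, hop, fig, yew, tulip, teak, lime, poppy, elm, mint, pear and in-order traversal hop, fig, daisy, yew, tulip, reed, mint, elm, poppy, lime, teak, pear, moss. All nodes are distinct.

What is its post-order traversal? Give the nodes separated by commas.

fig, hop, tulip, yew, daisy, mint, elm, poppy, lime, pear, teak, reed, moss

The first element of pre-order is the root; it splits in-order into left and right subtrees.
Root moss: left subtree has 12 nodes {hop, fig, daisy, yew, tulip, reed, mint, elm, poppy, lime, teak, pear}, right has 0 { }.
  Root reed: left subtree has 5 nodes {hop, fig, daisy, yew, tulip}, right has 6 {mint, elm, poppy, lime, teak, pear}.
    Root daisy: left subtree has 2 nodes {hop, fig}, right has 2 {yew, tulip}.
      Root hop: left subtree has 0 nodes { }, right has 1 {fig}.
      Root yew: left subtree has 0 nodes { }, right has 1 {tulip}.
    Root teak: left subtree has 4 nodes {mint, elm, poppy, lime}, right has 1 {pear}.
      Root lime: left subtree has 3 nodes {mint, elm, poppy}, right has 0 { }.
        Root poppy: left subtree has 2 nodes {mint, elm}, right has 0 { }.
          Root elm: left subtree has 1 node {mint}, right has 0 { }.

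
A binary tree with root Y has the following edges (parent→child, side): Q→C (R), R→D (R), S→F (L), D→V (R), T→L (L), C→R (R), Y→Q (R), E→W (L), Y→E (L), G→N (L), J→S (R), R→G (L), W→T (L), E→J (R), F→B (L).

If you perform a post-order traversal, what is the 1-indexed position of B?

Post-order visits the left subtree, then the right subtree, then the node.
At Y: go left to E.
  At E: go left to W.
    At W: go left to T.
      At T: go left to L.
        L is a leaf — visit L.
      At T: no right child.
      Visit T.
    At W: no right child.
    Visit W.
  At E: go right to J.
    At J: no left child.
    At J: go right to S.
      At S: go left to F.
        At F: go left to B.
          B is a leaf — visit B.
        At F: no right child.
        Visit F.
      At S: no right child.
      Visit S.
    Visit J.
  Visit E.
At Y: go right to Q.
  At Q: no left child.
  At Q: go right to C.
    At C: no left child.
    At C: go right to R.
      At R: go left to G.
        At G: go left to N.
          N is a leaf — visit N.
        At G: no right child.
        Visit G.
      At R: go right to D.
        At D: no left child.
        At D: go right to V.
          V is a leaf — visit V.
        Visit D.
      Visit R.
    Visit C.
  Visit Q.
Visit Y.
Full post-order sequence: L, T, W, B, F, S, J, E, N, G, V, D, R, C, Q, Y.

4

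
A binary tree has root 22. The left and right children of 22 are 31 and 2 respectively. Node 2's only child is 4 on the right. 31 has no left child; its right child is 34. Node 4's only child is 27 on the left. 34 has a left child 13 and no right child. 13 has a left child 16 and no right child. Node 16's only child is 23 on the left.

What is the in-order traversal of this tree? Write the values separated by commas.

31, 23, 16, 13, 34, 22, 2, 27, 4

In-order visits the left subtree, then the node, then the right subtree.
At 22: go left to 31.
  At 31: no left child.
  Visit 31.
  At 31: go right to 34.
    At 34: go left to 13.
      At 13: go left to 16.
        At 16: go left to 23.
          23 is a leaf — visit 23.
        Visit 16.
        At 16: no right child.
      Visit 13.
      At 13: no right child.
    Visit 34.
    At 34: no right child.
Visit 22.
At 22: go right to 2.
  At 2: no left child.
  Visit 2.
  At 2: go right to 4.
    At 4: go left to 27.
      27 is a leaf — visit 27.
    Visit 4.
    At 4: no right child.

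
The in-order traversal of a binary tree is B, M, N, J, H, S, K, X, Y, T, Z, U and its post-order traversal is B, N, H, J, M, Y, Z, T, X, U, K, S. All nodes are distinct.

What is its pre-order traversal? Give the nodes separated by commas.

S, M, B, J, N, H, K, U, X, T, Y, Z

The last element of post-order is the root; it splits in-order into left and right subtrees.
Root S: left subtree has 5 nodes {B, M, N, J, H}, right has 6 {K, X, Y, T, Z, U}.
  Root M: left subtree has 1 node {B}, right has 3 {N, J, H}.
    Root J: left subtree has 1 node {N}, right has 1 {H}.
  Root K: left subtree has 0 nodes { }, right has 5 {X, Y, T, Z, U}.
    Root U: left subtree has 4 nodes {X, Y, T, Z}, right has 0 { }.
      Root X: left subtree has 0 nodes { }, right has 3 {Y, T, Z}.
        Root T: left subtree has 1 node {Y}, right has 1 {Z}.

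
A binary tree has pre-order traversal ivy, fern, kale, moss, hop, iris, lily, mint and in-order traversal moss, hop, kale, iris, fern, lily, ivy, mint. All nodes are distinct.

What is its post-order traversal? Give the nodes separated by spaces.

The first element of pre-order is the root; it splits in-order into left and right subtrees.
Root ivy: left subtree has 6 nodes {moss, hop, kale, iris, fern, lily}, right has 1 {mint}.
  Root fern: left subtree has 4 nodes {moss, hop, kale, iris}, right has 1 {lily}.
    Root kale: left subtree has 2 nodes {moss, hop}, right has 1 {iris}.
      Root moss: left subtree has 0 nodes { }, right has 1 {hop}.

hop moss iris kale lily fern mint ivy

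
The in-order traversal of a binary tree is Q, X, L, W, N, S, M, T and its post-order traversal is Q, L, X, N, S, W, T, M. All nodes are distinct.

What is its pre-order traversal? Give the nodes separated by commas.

M, W, X, Q, L, S, N, T

The last element of post-order is the root; it splits in-order into left and right subtrees.
Root M: left subtree has 6 nodes {Q, X, L, W, N, S}, right has 1 {T}.
  Root W: left subtree has 3 nodes {Q, X, L}, right has 2 {N, S}.
    Root X: left subtree has 1 node {Q}, right has 1 {L}.
    Root S: left subtree has 1 node {N}, right has 0 { }.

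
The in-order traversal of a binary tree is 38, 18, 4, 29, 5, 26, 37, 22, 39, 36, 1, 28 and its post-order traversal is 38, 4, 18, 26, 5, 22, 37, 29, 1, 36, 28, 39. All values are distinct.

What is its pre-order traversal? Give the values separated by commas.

The last element of post-order is the root; it splits in-order into left and right subtrees.
Root 39: left subtree has 8 nodes {38, 18, 4, 29, 5, 26, 37, 22}, right has 3 {36, 1, 28}.
  Root 29: left subtree has 3 nodes {38, 18, 4}, right has 4 {5, 26, 37, 22}.
    Root 18: left subtree has 1 node {38}, right has 1 {4}.
    Root 37: left subtree has 2 nodes {5, 26}, right has 1 {22}.
      Root 5: left subtree has 0 nodes { }, right has 1 {26}.
  Root 28: left subtree has 2 nodes {36, 1}, right has 0 { }.
    Root 36: left subtree has 0 nodes { }, right has 1 {1}.

39, 29, 18, 38, 4, 37, 5, 26, 22, 28, 36, 1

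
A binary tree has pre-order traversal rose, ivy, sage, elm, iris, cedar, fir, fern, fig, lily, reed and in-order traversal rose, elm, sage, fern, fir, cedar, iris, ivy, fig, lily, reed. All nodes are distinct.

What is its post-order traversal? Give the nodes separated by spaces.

elm fern fir cedar iris sage reed lily fig ivy rose

The first element of pre-order is the root; it splits in-order into left and right subtrees.
Root rose: left subtree has 0 nodes { }, right has 10 {elm, sage, fern, fir, cedar, iris, ivy, fig, lily, reed}.
  Root ivy: left subtree has 6 nodes {elm, sage, fern, fir, cedar, iris}, right has 3 {fig, lily, reed}.
    Root sage: left subtree has 1 node {elm}, right has 4 {fern, fir, cedar, iris}.
      Root iris: left subtree has 3 nodes {fern, fir, cedar}, right has 0 { }.
        Root cedar: left subtree has 2 nodes {fern, fir}, right has 0 { }.
          Root fir: left subtree has 1 node {fern}, right has 0 { }.
    Root fig: left subtree has 0 nodes { }, right has 2 {lily, reed}.
      Root lily: left subtree has 0 nodes { }, right has 1 {reed}.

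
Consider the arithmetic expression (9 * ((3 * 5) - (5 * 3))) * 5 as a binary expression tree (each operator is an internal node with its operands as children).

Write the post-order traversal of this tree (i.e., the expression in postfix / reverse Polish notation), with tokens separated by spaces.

9 3 5 * 5 3 * - * 5 *

Post-order on an expression tree gives postfix notation: for each operator, emit left operand, right operand, then the operator.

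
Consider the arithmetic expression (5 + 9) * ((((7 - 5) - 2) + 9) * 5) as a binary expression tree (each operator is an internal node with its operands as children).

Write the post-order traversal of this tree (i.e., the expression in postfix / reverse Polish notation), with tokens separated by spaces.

5 9 + 7 5 - 2 - 9 + 5 * *

Post-order on an expression tree gives postfix notation: for each operator, emit left operand, right operand, then the operator.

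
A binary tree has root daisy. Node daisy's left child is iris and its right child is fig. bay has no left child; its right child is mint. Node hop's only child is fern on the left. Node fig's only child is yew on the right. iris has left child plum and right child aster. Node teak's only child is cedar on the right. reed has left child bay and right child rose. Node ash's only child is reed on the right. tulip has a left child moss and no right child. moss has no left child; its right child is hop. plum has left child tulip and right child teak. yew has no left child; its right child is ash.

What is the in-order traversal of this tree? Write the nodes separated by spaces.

In-order visits the left subtree, then the node, then the right subtree.
At daisy: go left to iris.
  At iris: go left to plum.
    At plum: go left to tulip.
      At tulip: go left to moss.
        At moss: no left child.
        Visit moss.
        At moss: go right to hop.
          At hop: go left to fern.
            fern is a leaf — visit fern.
          Visit hop.
          At hop: no right child.
      Visit tulip.
      At tulip: no right child.
    Visit plum.
    At plum: go right to teak.
      At teak: no left child.
      Visit teak.
      At teak: go right to cedar.
        cedar is a leaf — visit cedar.
  Visit iris.
  At iris: go right to aster.
    aster is a leaf — visit aster.
Visit daisy.
At daisy: go right to fig.
  At fig: no left child.
  Visit fig.
  At fig: go right to yew.
    At yew: no left child.
    Visit yew.
    At yew: go right to ash.
      At ash: no left child.
      Visit ash.
      At ash: go right to reed.
        At reed: go left to bay.
          At bay: no left child.
          Visit bay.
          At bay: go right to mint.
            mint is a leaf — visit mint.
        Visit reed.
        At reed: go right to rose.
          rose is a leaf — visit rose.

moss fern hop tulip plum teak cedar iris aster daisy fig yew ash bay mint reed rose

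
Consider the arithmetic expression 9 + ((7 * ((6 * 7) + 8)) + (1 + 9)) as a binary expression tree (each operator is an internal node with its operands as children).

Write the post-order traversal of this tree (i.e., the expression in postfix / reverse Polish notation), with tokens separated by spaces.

9 7 6 7 * 8 + * 1 9 + + +

Post-order on an expression tree gives postfix notation: for each operator, emit left operand, right operand, then the operator.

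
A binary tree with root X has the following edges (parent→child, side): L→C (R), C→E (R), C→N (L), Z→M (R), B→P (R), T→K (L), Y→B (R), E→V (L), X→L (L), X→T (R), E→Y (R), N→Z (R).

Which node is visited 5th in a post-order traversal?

P

Post-order visits the left subtree, then the right subtree, then the node.
At X: go left to L.
  At L: no left child.
  At L: go right to C.
    At C: go left to N.
      At N: no left child.
      At N: go right to Z.
        At Z: no left child.
        At Z: go right to M.
          M is a leaf — visit M.
        Visit Z.
      Visit N.
    At C: go right to E.
      At E: go left to V.
        V is a leaf — visit V.
      At E: go right to Y.
        At Y: no left child.
        At Y: go right to B.
          At B: no left child.
          At B: go right to P.
            P is a leaf — visit P.
          Visit B.
        Visit Y.
      Visit E.
    Visit C.
  Visit L.
At X: go right to T.
  At T: go left to K.
    K is a leaf — visit K.
  At T: no right child.
  Visit T.
Visit X.
Full post-order sequence: M, Z, N, V, P, B, Y, E, C, L, K, T, X.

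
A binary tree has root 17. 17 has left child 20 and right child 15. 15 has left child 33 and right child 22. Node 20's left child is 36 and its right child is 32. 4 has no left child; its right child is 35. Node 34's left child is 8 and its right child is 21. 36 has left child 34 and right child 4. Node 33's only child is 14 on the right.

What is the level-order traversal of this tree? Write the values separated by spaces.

Level-order visits nodes level by level from the root, left to right within each level.
Level 0: 17
Level 1: 20, 15
Level 2: 36, 32, 33, 22
Level 3: 34, 4, 14
Level 4: 8, 21, 35

17 20 15 36 32 33 22 34 4 14 8 21 35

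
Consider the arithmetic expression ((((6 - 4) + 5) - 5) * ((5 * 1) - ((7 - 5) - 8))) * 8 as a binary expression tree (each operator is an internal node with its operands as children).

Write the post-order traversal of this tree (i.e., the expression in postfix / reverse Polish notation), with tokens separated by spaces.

Post-order on an expression tree gives postfix notation: for each operator, emit left operand, right operand, then the operator.

6 4 - 5 + 5 - 5 1 * 7 5 - 8 - - * 8 *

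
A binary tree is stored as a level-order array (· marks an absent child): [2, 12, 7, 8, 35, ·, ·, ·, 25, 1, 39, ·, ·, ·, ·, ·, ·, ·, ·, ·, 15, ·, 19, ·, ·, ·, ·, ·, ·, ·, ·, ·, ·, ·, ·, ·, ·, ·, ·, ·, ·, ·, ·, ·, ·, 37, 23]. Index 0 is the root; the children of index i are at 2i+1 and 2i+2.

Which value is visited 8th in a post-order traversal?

39

Post-order visits the left subtree, then the right subtree, then the node.
At 2: go left to 12.
  At 12: go left to 8.
    At 8: no left child.
    At 8: go right to 25.
      25 is a leaf — visit 25.
    Visit 8.
  At 12: go right to 35.
    At 35: go left to 1.
      At 1: no left child.
      At 1: go right to 15.
        15 is a leaf — visit 15.
      Visit 1.
    At 35: go right to 39.
      At 39: no left child.
      At 39: go right to 19.
        At 19: go left to 37.
          37 is a leaf — visit 37.
        At 19: go right to 23.
          23 is a leaf — visit 23.
        Visit 19.
      Visit 39.
    Visit 35.
  Visit 12.
At 2: go right to 7.
  7 is a leaf — visit 7.
Visit 2.
Full post-order sequence: 25, 8, 15, 1, 37, 23, 19, 39, 35, 12, 7, 2.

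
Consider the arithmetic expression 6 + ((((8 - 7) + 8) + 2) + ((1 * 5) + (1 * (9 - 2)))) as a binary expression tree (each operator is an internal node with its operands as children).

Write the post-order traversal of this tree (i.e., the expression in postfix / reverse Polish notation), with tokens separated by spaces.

6 8 7 - 8 + 2 + 1 5 * 1 9 2 - * + + +

Post-order on an expression tree gives postfix notation: for each operator, emit left operand, right operand, then the operator.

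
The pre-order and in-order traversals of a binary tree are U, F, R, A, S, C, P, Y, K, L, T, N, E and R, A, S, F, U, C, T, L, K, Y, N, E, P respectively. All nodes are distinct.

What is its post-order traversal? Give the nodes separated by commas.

S, A, R, F, T, L, K, E, N, Y, P, C, U

The first element of pre-order is the root; it splits in-order into left and right subtrees.
Root U: left subtree has 4 nodes {R, A, S, F}, right has 8 {C, T, L, K, Y, N, E, P}.
  Root F: left subtree has 3 nodes {R, A, S}, right has 0 { }.
    Root R: left subtree has 0 nodes { }, right has 2 {A, S}.
      Root A: left subtree has 0 nodes { }, right has 1 {S}.
  Root C: left subtree has 0 nodes { }, right has 7 {T, L, K, Y, N, E, P}.
    Root P: left subtree has 6 nodes {T, L, K, Y, N, E}, right has 0 { }.
      Root Y: left subtree has 3 nodes {T, L, K}, right has 2 {N, E}.
        Root K: left subtree has 2 nodes {T, L}, right has 0 { }.
          Root L: left subtree has 1 node {T}, right has 0 { }.
        Root N: left subtree has 0 nodes { }, right has 1 {E}.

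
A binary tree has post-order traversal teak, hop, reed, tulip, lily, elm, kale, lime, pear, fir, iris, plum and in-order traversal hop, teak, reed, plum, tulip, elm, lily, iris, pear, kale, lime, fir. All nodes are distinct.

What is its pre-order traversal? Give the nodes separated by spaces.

plum reed hop teak iris elm tulip lily fir pear lime kale

The last element of post-order is the root; it splits in-order into left and right subtrees.
Root plum: left subtree has 3 nodes {hop, teak, reed}, right has 8 {tulip, elm, lily, iris, pear, kale, lime, fir}.
  Root reed: left subtree has 2 nodes {hop, teak}, right has 0 { }.
    Root hop: left subtree has 0 nodes { }, right has 1 {teak}.
  Root iris: left subtree has 3 nodes {tulip, elm, lily}, right has 4 {pear, kale, lime, fir}.
    Root elm: left subtree has 1 node {tulip}, right has 1 {lily}.
    Root fir: left subtree has 3 nodes {pear, kale, lime}, right has 0 { }.
      Root pear: left subtree has 0 nodes { }, right has 2 {kale, lime}.
        Root lime: left subtree has 1 node {kale}, right has 0 { }.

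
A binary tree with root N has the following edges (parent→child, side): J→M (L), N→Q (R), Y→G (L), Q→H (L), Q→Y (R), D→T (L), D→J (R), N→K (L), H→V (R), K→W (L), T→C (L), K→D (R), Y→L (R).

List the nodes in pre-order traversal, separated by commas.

N, K, W, D, T, C, J, M, Q, H, V, Y, G, L

Pre-order visits the node, then its left subtree, then its right subtree.
Visit N.
At N: go left to K.
  Visit K.
  At K: go left to W.
    W is a leaf — visit W.
  At K: go right to D.
    Visit D.
    At D: go left to T.
      Visit T.
      At T: go left to C.
        C is a leaf — visit C.
      At T: no right child.
    At D: go right to J.
      Visit J.
      At J: go left to M.
        M is a leaf — visit M.
      At J: no right child.
At N: go right to Q.
  Visit Q.
  At Q: go left to H.
    Visit H.
    At H: no left child.
    At H: go right to V.
      V is a leaf — visit V.
  At Q: go right to Y.
    Visit Y.
    At Y: go left to G.
      G is a leaf — visit G.
    At Y: go right to L.
      L is a leaf — visit L.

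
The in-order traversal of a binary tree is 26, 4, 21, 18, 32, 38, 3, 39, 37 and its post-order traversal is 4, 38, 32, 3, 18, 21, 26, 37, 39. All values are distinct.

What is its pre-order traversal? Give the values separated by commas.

39, 26, 21, 4, 18, 3, 32, 38, 37

The last element of post-order is the root; it splits in-order into left and right subtrees.
Root 39: left subtree has 7 nodes {26, 4, 21, 18, 32, 38, 3}, right has 1 {37}.
  Root 26: left subtree has 0 nodes { }, right has 6 {4, 21, 18, 32, 38, 3}.
    Root 21: left subtree has 1 node {4}, right has 4 {18, 32, 38, 3}.
      Root 18: left subtree has 0 nodes { }, right has 3 {32, 38, 3}.
        Root 3: left subtree has 2 nodes {32, 38}, right has 0 { }.
          Root 32: left subtree has 0 nodes { }, right has 1 {38}.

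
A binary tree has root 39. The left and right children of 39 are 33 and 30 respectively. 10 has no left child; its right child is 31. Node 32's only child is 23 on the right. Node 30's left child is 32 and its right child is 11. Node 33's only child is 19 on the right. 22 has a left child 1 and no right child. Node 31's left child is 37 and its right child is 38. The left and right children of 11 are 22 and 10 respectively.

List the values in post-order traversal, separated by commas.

Post-order visits the left subtree, then the right subtree, then the node.
At 39: go left to 33.
  At 33: no left child.
  At 33: go right to 19.
    19 is a leaf — visit 19.
  Visit 33.
At 39: go right to 30.
  At 30: go left to 32.
    At 32: no left child.
    At 32: go right to 23.
      23 is a leaf — visit 23.
    Visit 32.
  At 30: go right to 11.
    At 11: go left to 22.
      At 22: go left to 1.
        1 is a leaf — visit 1.
      At 22: no right child.
      Visit 22.
    At 11: go right to 10.
      At 10: no left child.
      At 10: go right to 31.
        At 31: go left to 37.
          37 is a leaf — visit 37.
        At 31: go right to 38.
          38 is a leaf — visit 38.
        Visit 31.
      Visit 10.
    Visit 11.
  Visit 30.
Visit 39.

19, 33, 23, 32, 1, 22, 37, 38, 31, 10, 11, 30, 39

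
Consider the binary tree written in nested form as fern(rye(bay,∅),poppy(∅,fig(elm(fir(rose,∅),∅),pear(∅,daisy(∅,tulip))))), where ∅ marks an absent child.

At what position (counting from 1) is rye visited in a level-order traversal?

2

Level-order visits nodes level by level from the root, left to right within each level.
Level 0: fern
Level 1: rye, poppy
Level 2: bay, fig
Level 3: elm, pear
Level 4: fir, daisy
Level 5: rose, tulip
Full level-order sequence: fern, rye, poppy, bay, fig, elm, pear, fir, daisy, rose, tulip.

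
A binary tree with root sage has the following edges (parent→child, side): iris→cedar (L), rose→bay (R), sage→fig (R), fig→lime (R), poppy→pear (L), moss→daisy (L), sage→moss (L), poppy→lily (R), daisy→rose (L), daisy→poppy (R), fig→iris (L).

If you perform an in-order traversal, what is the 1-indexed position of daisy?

3

In-order visits the left subtree, then the node, then the right subtree.
At sage: go left to moss.
  At moss: go left to daisy.
    At daisy: go left to rose.
      At rose: no left child.
      Visit rose.
      At rose: go right to bay.
        bay is a leaf — visit bay.
    Visit daisy.
    At daisy: go right to poppy.
      At poppy: go left to pear.
        pear is a leaf — visit pear.
      Visit poppy.
      At poppy: go right to lily.
        lily is a leaf — visit lily.
  Visit moss.
  At moss: no right child.
Visit sage.
At sage: go right to fig.
  At fig: go left to iris.
    At iris: go left to cedar.
      cedar is a leaf — visit cedar.
    Visit iris.
    At iris: no right child.
  Visit fig.
  At fig: go right to lime.
    lime is a leaf — visit lime.
Full in-order sequence: rose, bay, daisy, pear, poppy, lily, moss, sage, cedar, iris, fig, lime.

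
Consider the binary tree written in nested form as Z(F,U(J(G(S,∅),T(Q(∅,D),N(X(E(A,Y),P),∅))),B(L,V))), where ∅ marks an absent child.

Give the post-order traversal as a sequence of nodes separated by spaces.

Post-order visits the left subtree, then the right subtree, then the node.
At Z: go left to F.
  F is a leaf — visit F.
At Z: go right to U.
  At U: go left to J.
    At J: go left to G.
      At G: go left to S.
        S is a leaf — visit S.
      At G: no right child.
      Visit G.
    At J: go right to T.
      At T: go left to Q.
        At Q: no left child.
        At Q: go right to D.
          D is a leaf — visit D.
        Visit Q.
      At T: go right to N.
        At N: go left to X.
          At X: go left to E.
            At E: go left to A.
              A is a leaf — visit A.
            At E: go right to Y.
              Y is a leaf — visit Y.
            Visit E.
          At X: go right to P.
            P is a leaf — visit P.
          Visit X.
        At N: no right child.
        Visit N.
      Visit T.
    Visit J.
  At U: go right to B.
    At B: go left to L.
      L is a leaf — visit L.
    At B: go right to V.
      V is a leaf — visit V.
    Visit B.
  Visit U.
Visit Z.

F S G D Q A Y E P X N T J L V B U Z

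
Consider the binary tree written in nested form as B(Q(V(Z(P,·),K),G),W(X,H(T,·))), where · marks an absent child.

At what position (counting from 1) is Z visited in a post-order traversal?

2

Post-order visits the left subtree, then the right subtree, then the node.
At B: go left to Q.
  At Q: go left to V.
    At V: go left to Z.
      At Z: go left to P.
        P is a leaf — visit P.
      At Z: no right child.
      Visit Z.
    At V: go right to K.
      K is a leaf — visit K.
    Visit V.
  At Q: go right to G.
    G is a leaf — visit G.
  Visit Q.
At B: go right to W.
  At W: go left to X.
    X is a leaf — visit X.
  At W: go right to H.
    At H: go left to T.
      T is a leaf — visit T.
    At H: no right child.
    Visit H.
  Visit W.
Visit B.
Full post-order sequence: P, Z, K, V, G, Q, X, T, H, W, B.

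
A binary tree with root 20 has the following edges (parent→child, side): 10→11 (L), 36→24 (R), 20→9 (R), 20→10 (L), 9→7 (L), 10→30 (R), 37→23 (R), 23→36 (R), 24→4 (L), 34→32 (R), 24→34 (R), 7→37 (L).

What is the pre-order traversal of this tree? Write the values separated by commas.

Pre-order visits the node, then its left subtree, then its right subtree.
Visit 20.
At 20: go left to 10.
  Visit 10.
  At 10: go left to 11.
    11 is a leaf — visit 11.
  At 10: go right to 30.
    30 is a leaf — visit 30.
At 20: go right to 9.
  Visit 9.
  At 9: go left to 7.
    Visit 7.
    At 7: go left to 37.
      Visit 37.
      At 37: no left child.
      At 37: go right to 23.
        Visit 23.
        At 23: no left child.
        At 23: go right to 36.
          Visit 36.
          At 36: no left child.
          At 36: go right to 24.
            Visit 24.
            At 24: go left to 4.
              4 is a leaf — visit 4.
            At 24: go right to 34.
              Visit 34.
              At 34: no left child.
              At 34: go right to 32.
                32 is a leaf — visit 32.
    At 7: no right child.
  At 9: no right child.

20, 10, 11, 30, 9, 7, 37, 23, 36, 24, 4, 34, 32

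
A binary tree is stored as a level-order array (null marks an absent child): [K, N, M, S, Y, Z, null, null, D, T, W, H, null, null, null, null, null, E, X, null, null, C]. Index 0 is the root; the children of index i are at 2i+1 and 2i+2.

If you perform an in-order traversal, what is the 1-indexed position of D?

3

In-order visits the left subtree, then the node, then the right subtree.
At K: go left to N.
  At N: go left to S.
    At S: no left child.
    Visit S.
    At S: go right to D.
      At D: go left to E.
        E is a leaf — visit E.
      Visit D.
      At D: go right to X.
        X is a leaf — visit X.
  Visit N.
  At N: go right to Y.
    At Y: go left to T.
      T is a leaf — visit T.
    Visit Y.
    At Y: go right to W.
      At W: go left to C.
        C is a leaf — visit C.
      Visit W.
      At W: no right child.
Visit K.
At K: go right to M.
  At M: go left to Z.
    At Z: go left to H.
      H is a leaf — visit H.
    Visit Z.
    At Z: no right child.
  Visit M.
  At M: no right child.
Full in-order sequence: S, E, D, X, N, T, Y, C, W, K, H, Z, M.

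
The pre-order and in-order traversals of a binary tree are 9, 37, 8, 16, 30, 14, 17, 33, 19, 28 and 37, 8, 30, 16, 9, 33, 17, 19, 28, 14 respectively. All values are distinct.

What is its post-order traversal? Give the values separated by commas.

30, 16, 8, 37, 33, 28, 19, 17, 14, 9

The first element of pre-order is the root; it splits in-order into left and right subtrees.
Root 9: left subtree has 4 nodes {37, 8, 30, 16}, right has 5 {33, 17, 19, 28, 14}.
  Root 37: left subtree has 0 nodes { }, right has 3 {8, 30, 16}.
    Root 8: left subtree has 0 nodes { }, right has 2 {30, 16}.
      Root 16: left subtree has 1 node {30}, right has 0 { }.
  Root 14: left subtree has 4 nodes {33, 17, 19, 28}, right has 0 { }.
    Root 17: left subtree has 1 node {33}, right has 2 {19, 28}.
      Root 19: left subtree has 0 nodes { }, right has 1 {28}.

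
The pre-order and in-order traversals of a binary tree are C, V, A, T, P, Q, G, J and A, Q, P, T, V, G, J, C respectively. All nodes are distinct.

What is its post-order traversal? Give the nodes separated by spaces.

The first element of pre-order is the root; it splits in-order into left and right subtrees.
Root C: left subtree has 7 nodes {A, Q, P, T, V, G, J}, right has 0 { }.
  Root V: left subtree has 4 nodes {A, Q, P, T}, right has 2 {G, J}.
    Root A: left subtree has 0 nodes { }, right has 3 {Q, P, T}.
      Root T: left subtree has 2 nodes {Q, P}, right has 0 { }.
        Root P: left subtree has 1 node {Q}, right has 0 { }.
    Root G: left subtree has 0 nodes { }, right has 1 {J}.

Q P T A J G V C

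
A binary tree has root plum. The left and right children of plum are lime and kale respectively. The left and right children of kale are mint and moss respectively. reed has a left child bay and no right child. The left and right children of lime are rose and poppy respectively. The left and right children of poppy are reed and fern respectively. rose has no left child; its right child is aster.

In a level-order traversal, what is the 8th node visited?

Level-order visits nodes level by level from the root, left to right within each level.
Level 0: plum
Level 1: lime, kale
Level 2: rose, poppy, mint, moss
Level 3: aster, reed, fern
Level 4: bay
Full level-order sequence: plum, lime, kale, rose, poppy, mint, moss, aster, reed, fern, bay.

aster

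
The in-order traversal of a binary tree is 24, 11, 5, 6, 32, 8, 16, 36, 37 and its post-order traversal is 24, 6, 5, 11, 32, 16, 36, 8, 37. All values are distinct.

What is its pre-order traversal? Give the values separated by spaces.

37 8 32 11 24 5 6 36 16

The last element of post-order is the root; it splits in-order into left and right subtrees.
Root 37: left subtree has 8 nodes {24, 11, 5, 6, 32, 8, 16, 36}, right has 0 { }.
  Root 8: left subtree has 5 nodes {24, 11, 5, 6, 32}, right has 2 {16, 36}.
    Root 32: left subtree has 4 nodes {24, 11, 5, 6}, right has 0 { }.
      Root 11: left subtree has 1 node {24}, right has 2 {5, 6}.
        Root 5: left subtree has 0 nodes { }, right has 1 {6}.
    Root 36: left subtree has 1 node {16}, right has 0 { }.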